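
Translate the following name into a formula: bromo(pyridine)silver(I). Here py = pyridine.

[AgBr(py)]

Ligands: 1 bromo (Br, -1), 1 pyridine (py, neutral). Ligand charge sum = -1.
With Ag in oxidation state +1, the complex ion is [Ag...].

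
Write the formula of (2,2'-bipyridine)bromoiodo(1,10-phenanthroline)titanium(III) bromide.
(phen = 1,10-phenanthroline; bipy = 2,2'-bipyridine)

[Ti(bipy)BrI(phen)]Br

Ligands: 1 1,10-phenanthroline (phen, neutral), 1 iodo (I, -1), 1 2,2'-bipyridine (bipy, neutral), 1 bromo (Br, -1). Ligand charge sum = -2.
Charge balance with bromide (-1) requires 1 complex ion per 1 bromide.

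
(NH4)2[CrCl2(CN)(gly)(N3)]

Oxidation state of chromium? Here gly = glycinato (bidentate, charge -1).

+3

2 ammonium outside the brackets (+1 each) → the complex ion is 2−.
Ligand charges: 2×Cl = -2; 1×gly = -1; 1×CN = -1; 1×N3 = -1; sum -5.
Cr + (-5) = 2− ⇒ Cr is +3.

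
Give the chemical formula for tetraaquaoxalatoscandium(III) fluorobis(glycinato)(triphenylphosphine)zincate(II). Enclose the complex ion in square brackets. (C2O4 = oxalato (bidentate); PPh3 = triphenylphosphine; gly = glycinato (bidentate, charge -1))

Cation [Sc…]: ligand charges -2, Sc(III) ⇒ ion charge 1+.
Anion [Zn…]: ligand charges -3, Zn(II) ⇒ ion charge 1−.
One 1+ cation balances one 1− anion.

[Sc(C2O4)(H2O)4][ZnF(gly)2(PPh3)]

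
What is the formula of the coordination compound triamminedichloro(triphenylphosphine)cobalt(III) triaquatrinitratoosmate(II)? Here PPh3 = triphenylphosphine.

Cation [Co…]: ligand charges -2, Co(III) ⇒ ion charge 1+.
Anion [Os…]: ligand charges -3, Os(II) ⇒ ion charge 1−.
One 1+ cation balances one 1− anion.

[CoCl2(NH3)3(PPh3)][Os(H2O)3(NO3)3]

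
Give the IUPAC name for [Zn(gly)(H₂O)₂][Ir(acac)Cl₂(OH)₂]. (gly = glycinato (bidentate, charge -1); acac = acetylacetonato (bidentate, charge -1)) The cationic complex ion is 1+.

Both ions are complex: the cation is named first with the plain metal name, the anion second with the -ate form; each ion's ligands are alphabetised independently.
The complex cation is given as 1+; its ligand charges sum to -1, so Zn = +2.
A 1:1 salt means the anion carries the equal and opposite charge, 1−.
Anion: ligand charges sum to -5; for the ion to be 1−, Ir = +4.

diaqua(glycinato)zinc(II) (acetylacetonato)dichlorodihydroxoiridate(IV)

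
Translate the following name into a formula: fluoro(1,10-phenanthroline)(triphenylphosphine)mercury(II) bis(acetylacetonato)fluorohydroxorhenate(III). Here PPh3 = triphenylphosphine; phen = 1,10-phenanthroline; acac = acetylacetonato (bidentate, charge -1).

Cation [Hg…]: ligand charges -1, Hg(II) ⇒ ion charge 1+.
Anion [Re…]: ligand charges -4, Re(III) ⇒ ion charge 1−.

[HgF(phen)(PPh3)][Re(acac)2F(OH)]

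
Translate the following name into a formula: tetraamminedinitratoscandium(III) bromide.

Ligands: 2 nitrato (NO3, -1), 4 ammine (NH3, neutral). Ligand charge sum = -2.
With Sc in oxidation state +3, the complex ion is [Sc...]^1+.
Charge balance with bromide (-1) requires 1 complex ion per 1 bromide.

[Sc(NH3)4(NO3)2]Br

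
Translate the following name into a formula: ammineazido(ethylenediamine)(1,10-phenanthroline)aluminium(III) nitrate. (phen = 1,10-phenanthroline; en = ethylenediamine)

[Al(en)(N3)(NH3)(phen)](NO3)2

Ligands: 1 1,10-phenanthroline (phen, neutral), 1 ethylenediamine (en, neutral), 1 ammine (NH3, neutral), 1 azido (N3, -1). Ligand charge sum = -1.
Charge balance with nitrate (-1) requires 1 complex ion per 2 nitrate.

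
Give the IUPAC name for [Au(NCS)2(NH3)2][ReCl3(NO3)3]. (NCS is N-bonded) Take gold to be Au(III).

diamminediisothiocyanatogold(III) trichlorotrinitratorhenate(V)

Both ions are complex: the cation is named first with the plain metal name, the anion second with the -ate form; each ion's ligands are alphabetised independently.
Au is given as +3; the cation's ligand charges sum to -2, so the complex cation is 1+.
A 1:1 salt means the anion carries the equal and opposite charge, 1−.
Anion: ligand charges sum to -6; for the ion to be 1−, Re = +5.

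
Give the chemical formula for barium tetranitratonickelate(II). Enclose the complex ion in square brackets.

Ligands: 4 nitrato (NO3, -1). Ligand charge sum = -4.
With Ni in oxidation state +2, the complex ion is [Ni...]^2−.
Charge balance with barium (+2) requires 1 complex ion per 1 barium.

Ba[Ni(NO3)4]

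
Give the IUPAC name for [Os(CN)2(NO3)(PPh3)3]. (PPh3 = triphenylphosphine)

dicyanonitratotris(triphenylphosphine)osmium(III)

There is no counter-ion, so the complex is neutral overall.
Ligand charges: 1×nitrato (-1 each), 3×triphenylphosphine (neutral), 2×cyano (-1 each); total -3. So Os + (-3) = 0, giving Os = +3.
Ligands are named alphabetically: cyano before nitrato before triphenylphosphine.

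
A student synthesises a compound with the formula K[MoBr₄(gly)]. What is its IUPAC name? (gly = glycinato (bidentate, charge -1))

potassium tetrabromo(glycinato)molybdate(IV)

The 1 potassium counter-ion carries a total charge of +1, so each complex ion is 1−.
Ligand charges: 1×glycinato (-1 each), 4×bromo (-1 each); total -5. So Mo + (-5) = 1−, giving Mo = +4.
The complex ion is anionic, so molybdenum takes the -ate form molybdate(IV).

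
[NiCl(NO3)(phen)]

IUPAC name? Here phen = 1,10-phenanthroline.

chloronitrato(1,10-phenanthroline)nickel(II)

There is no counter-ion, so the complex is neutral overall.
Ligand charges: 1×chloro (-1 each), 1×nitrato (-1 each), 1×1,10-phenanthroline (neutral); total -2. So Ni + (-2) = 0, giving Ni = +2.
Ligands are named alphabetically: chloro before nitrato before phenanthroline.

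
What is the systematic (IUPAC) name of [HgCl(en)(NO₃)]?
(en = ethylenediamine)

chloro(ethylenediamine)nitratomercury(II)

There is no counter-ion, so the complex is neutral overall.
Ligand charges: 1×chloro (-1 each), 1×nitrato (-1 each), 1×ethylenediamine (neutral); total -2. So Hg + (-2) = 0, giving Hg = +2.
Ligands are named alphabetically: chloro before ethylenediamine before nitrato.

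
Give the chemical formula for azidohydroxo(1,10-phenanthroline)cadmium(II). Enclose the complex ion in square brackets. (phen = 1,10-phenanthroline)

Ligands: 1 azido (N3, -1), 1 hydroxo (OH, -1), 1 1,10-phenanthroline (phen, neutral). Ligand charge sum = -2.
With Cd in oxidation state +2, the complex ion is [Cd...].

[Cd(N3)(OH)(phen)]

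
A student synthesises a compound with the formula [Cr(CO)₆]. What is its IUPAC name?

There is no counter-ion, so the complex is neutral overall.
Ligand charges: 6×carbonyl (neutral); total 0. So Cr + (0) = 0, giving Cr = 0.

hexacarbonylchromium(0)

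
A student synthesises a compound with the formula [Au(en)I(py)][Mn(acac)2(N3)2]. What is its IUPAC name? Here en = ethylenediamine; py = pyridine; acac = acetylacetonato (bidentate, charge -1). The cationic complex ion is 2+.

(ethylenediamine)iodo(pyridine)gold(III) bis(acetylacetonato)diazidomanganate(II)

The complex cation is given as 2+; its ligand charges sum to -1, so Au = +3.
A 1:1 salt means the anion carries the equal and opposite charge, 2−.
Anion: ligand charges sum to -4; for the ion to be 2−, Mn = +2.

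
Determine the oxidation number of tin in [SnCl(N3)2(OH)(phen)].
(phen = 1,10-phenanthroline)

+4

No counter-ion: the bracketed complex is neutral.
Ligand charges: 2×N3 = -2; 1×phen neutral; 1×OH = -1; 1×Cl = -1; sum -4.
Sn + (-4) = 0 ⇒ Sn is +4.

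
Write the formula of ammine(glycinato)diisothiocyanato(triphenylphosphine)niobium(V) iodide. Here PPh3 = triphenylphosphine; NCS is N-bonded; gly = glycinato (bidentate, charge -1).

[Nb(gly)(NCS)2(NH3)(PPh3)]I2

Ligands: 1 triphenylphosphine (PPh3, neutral), 1 ammine (NH3, neutral), 2 isothiocyanato (NCS, -1), 1 glycinato (gly, -1). Ligand charge sum = -3.
With Nb in oxidation state +5, the complex ion is [Nb...]^2+.
Charge balance with iodide (-1) requires 1 complex ion per 2 iodide.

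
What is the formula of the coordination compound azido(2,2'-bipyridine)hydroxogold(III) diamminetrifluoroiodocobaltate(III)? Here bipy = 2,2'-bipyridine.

Cation [Au…]: ligand charges -2, Au(III) ⇒ ion charge 1+.
Anion [Co…]: ligand charges -4, Co(III) ⇒ ion charge 1−.
One 1+ cation balances one 1− anion.

[Au(bipy)(N3)(OH)][CoF3I(NH3)2]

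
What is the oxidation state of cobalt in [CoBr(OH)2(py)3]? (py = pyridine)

No counter-ion: the bracketed complex is neutral.
Ligand charges: 1×Br = -1; 3×py neutral; 2×OH = -2; sum -3.
Co + (-3) = 0 ⇒ Co is +3.

+3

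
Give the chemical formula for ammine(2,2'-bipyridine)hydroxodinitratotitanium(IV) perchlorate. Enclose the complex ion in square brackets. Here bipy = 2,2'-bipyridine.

Ligands: 1 ammine (NH3, neutral), 1 2,2'-bipyridine (bipy, neutral), 1 hydroxo (OH, -1), 2 nitrato (NO3, -1). Ligand charge sum = -3.
Charge balance with perchlorate (-1) requires 1 complex ion per 1 perchlorate.

[Ti(bipy)(NH3)(NO3)2(OH)]ClO4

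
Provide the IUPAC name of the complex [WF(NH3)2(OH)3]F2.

The 2 fluoride counter-ions carry a total charge of -2, so each complex ion is 2+.
Ligand charges: 2×ammine (neutral), 1×fluoro (-1 each), 3×hydroxo (-1 each); total -4. So W + (-4) = 2+, giving W = +6.
Ligands are named alphabetically: ammine before fluoro before hydroxo.

diamminefluorotrihydroxotungsten(VI) fluoride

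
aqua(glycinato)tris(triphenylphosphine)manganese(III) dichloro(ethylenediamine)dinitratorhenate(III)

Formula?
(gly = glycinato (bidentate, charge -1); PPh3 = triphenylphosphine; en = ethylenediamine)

[Mn(gly)(H2O)(PPh3)3][ReCl2(en)(NO3)2]2

Cation [Mn…]: ligand charges -1, Mn(III) ⇒ ion charge 2+.
Anion [Re…]: ligand charges -4, Re(III) ⇒ ion charge 1−.
One 2+ cation requires 2 of the 1− anion.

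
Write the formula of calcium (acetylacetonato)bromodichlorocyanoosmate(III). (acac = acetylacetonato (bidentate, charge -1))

Ca[Os(acac)BrCl2(CN)]

Ligands: 1 bromo (Br, -1), 2 chloro (Cl, -1), 1 cyano (CN, -1), 1 acetylacetonato (acac, -1). Ligand charge sum = -5.
Charge balance with calcium (+2) requires 1 complex ion per 1 calcium.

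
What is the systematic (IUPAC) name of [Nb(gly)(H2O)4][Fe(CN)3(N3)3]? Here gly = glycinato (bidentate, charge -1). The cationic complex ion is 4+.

Both ions are complex: the cation is named first with the plain metal name, the anion second with the -ate form; each ion's ligands are alphabetised independently.
The complex cation is given as 4+; its ligand charges sum to -1, so Nb = +5.
A 1:1 salt means the anion carries the equal and opposite charge, 4−.
Anion: ligand charges sum to -6; for the ion to be 4−, Fe = +2.

tetraaqua(glycinato)niobium(V) triazidotricyanoferrate(II)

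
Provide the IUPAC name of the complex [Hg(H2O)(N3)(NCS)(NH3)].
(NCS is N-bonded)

ammineaquaazidoisothiocyanatomercury(II)

There is no counter-ion, so the complex is neutral overall.
Ligand charges: 1×ammine (neutral), 1×aqua (neutral), 1×isothiocyanato (-1 each), 1×azido (-1 each); total -2. So Hg + (-2) = 0, giving Hg = +2.
Ligands are named alphabetically: ammine before aqua before azido before isothiocyanato.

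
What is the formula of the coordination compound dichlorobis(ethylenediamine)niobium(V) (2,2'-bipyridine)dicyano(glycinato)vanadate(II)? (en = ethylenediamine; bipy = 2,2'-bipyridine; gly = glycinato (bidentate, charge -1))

[NbCl2(en)2][V(bipy)(CN)2(gly)]3

Cation [Nb…]: ligand charges -2, Nb(V) ⇒ ion charge 3+.
Anion [V…]: ligand charges -3, V(II) ⇒ ion charge 1−.
One 3+ cation requires 3 of the 1− anion.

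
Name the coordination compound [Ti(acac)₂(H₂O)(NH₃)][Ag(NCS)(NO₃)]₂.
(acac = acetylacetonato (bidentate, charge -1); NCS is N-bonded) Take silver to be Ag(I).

bis(acetylacetonato)ammineaquatitanium(IV) isothiocyanatonitratoargentate(I)

Both ions are complex: the cation is named first with the plain metal name, the anion second with the -ate form; each ion's ligands are alphabetised independently.
Ag is given as +1; the anion's ligand charges sum to -2, so the complex anion is 1−.
With 2 anions per cation, the cation must be 2×1 = 2+.
Cation: ligand charges sum to -2; for the ion to be 2+, Ti = +4.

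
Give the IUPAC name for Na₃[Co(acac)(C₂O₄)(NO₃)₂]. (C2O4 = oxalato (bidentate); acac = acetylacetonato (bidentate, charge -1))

sodium (acetylacetonato)dinitratooxalatocobaltate(II)

The 3 sodium counter-ions carry a total charge of +3, so each complex ion is 3−.
Ligand charges: 1×oxalato (-2 each), 2×nitrato (-1 each), 1×acetylacetonato (-1 each); total -5. So Co + (-5) = 3−, giving Co = +2.
Ligands are named alphabetically: acetylacetonato before nitrato before oxalato.
The complex ion is anionic, so cobalt takes the -ate form cobaltate(II).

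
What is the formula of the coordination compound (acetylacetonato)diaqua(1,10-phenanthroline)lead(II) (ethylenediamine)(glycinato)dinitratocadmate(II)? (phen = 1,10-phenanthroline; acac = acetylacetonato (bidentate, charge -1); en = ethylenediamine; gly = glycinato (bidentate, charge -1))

Cation [Pb…]: ligand charges -1, Pb(II) ⇒ ion charge 1+.
Anion [Cd…]: ligand charges -3, Cd(II) ⇒ ion charge 1−.
One 1+ cation balances one 1− anion.

[Pb(acac)(H2O)2(phen)][Cd(en)(gly)(NO3)2]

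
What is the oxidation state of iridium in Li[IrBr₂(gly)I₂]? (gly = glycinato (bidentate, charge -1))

+4

1 lithium outside the brackets (+1 each) → the complex ion is 1−.
Ligand charges: 1×gly = -1; 2×I = -2; 2×Br = -2; sum -5.
Ir + (-5) = 1− ⇒ Ir is +4.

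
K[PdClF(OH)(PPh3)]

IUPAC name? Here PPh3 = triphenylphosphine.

The 1 potassium counter-ion carries a total charge of +1, so each complex ion is 1−.
Ligand charges: 1×fluoro (-1 each), 1×triphenylphosphine (neutral), 1×hydroxo (-1 each), 1×chloro (-1 each); total -3. So Pd + (-3) = 1−, giving Pd = +2.
Ligands are named alphabetically: chloro before fluoro before hydroxo before triphenylphosphine.
The complex ion is anionic, so palladium takes the -ate form palladate(II).

potassium chlorofluorohydroxo(triphenylphosphine)palladate(II)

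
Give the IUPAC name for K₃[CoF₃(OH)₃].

potassium trifluorotrihydroxocobaltate(III)

The 3 potassium counter-ions carry a total charge of +3, so each complex ion is 3−.
Ligand charges: 3×hydroxo (-1 each), 3×fluoro (-1 each); total -6. So Co + (-6) = 3−, giving Co = +3.
Ligands are named alphabetically: fluoro before hydroxo.
The complex ion is anionic, so cobalt takes the -ate form cobaltate(III).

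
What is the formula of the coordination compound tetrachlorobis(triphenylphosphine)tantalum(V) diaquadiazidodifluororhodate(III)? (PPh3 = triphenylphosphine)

[TaCl4(PPh3)2][RhF2(H2O)2(N3)2]

Cation [Ta…]: ligand charges -4, Ta(V) ⇒ ion charge 1+.
Anion [Rh…]: ligand charges -4, Rh(III) ⇒ ion charge 1−.
One 1+ cation balances one 1− anion.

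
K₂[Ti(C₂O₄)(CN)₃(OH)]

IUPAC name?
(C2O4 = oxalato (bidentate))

potassium tricyanohydroxooxalatotitanate(IV)

The 2 potassium counter-ions carry a total charge of +2, so each complex ion is 2−.
Ligand charges: 1×oxalato (-2 each), 3×cyano (-1 each), 1×hydroxo (-1 each); total -6. So Ti + (-6) = 2−, giving Ti = +4.
Ligands are named alphabetically: cyano before hydroxo before oxalato.
The complex ion is anionic, so titanium takes the -ate form titanate(IV).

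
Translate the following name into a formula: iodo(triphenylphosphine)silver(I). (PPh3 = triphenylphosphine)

[AgI(PPh3)]

Ligands: 1 iodo (I, -1), 1 triphenylphosphine (PPh3, neutral). Ligand charge sum = -1.
With Ag in oxidation state +1, the complex ion is [Ag...].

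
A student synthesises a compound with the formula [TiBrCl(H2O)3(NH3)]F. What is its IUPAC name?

amminetriaquabromochlorotitanium(III) fluoride

The 1 fluoride counter-ion carries a total charge of -1, so each complex ion is 1+.
Ligand charges: 1×bromo (-1 each), 1×chloro (-1 each), 1×ammine (neutral), 3×aqua (neutral); total -2. So Ti + (-2) = 1+, giving Ti = +3.
Ligands are named alphabetically: ammine before aqua before bromo before chloro.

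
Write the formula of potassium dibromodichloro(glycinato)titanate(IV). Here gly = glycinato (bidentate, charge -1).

K[TiBr2Cl2(gly)]

Ligands: 2 bromo (Br, -1), 1 glycinato (gly, -1), 2 chloro (Cl, -1). Ligand charge sum = -5.
Charge balance with potassium (+1) requires 1 complex ion per 1 potassium.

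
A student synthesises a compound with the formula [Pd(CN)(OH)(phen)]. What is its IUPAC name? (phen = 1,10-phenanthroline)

There is no counter-ion, so the complex is neutral overall.
Ligand charges: 1×1,10-phenanthroline (neutral), 1×hydroxo (-1 each), 1×cyano (-1 each); total -2. So Pd + (-2) = 0, giving Pd = +2.
Ligands are named alphabetically: cyano before hydroxo before phenanthroline.

cyanohydroxo(1,10-phenanthroline)palladium(II)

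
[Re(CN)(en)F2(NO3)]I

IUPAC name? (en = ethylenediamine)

cyano(ethylenediamine)difluoronitratorhenium(V) iodide

The 1 iodide counter-ion carries a total charge of -1, so each complex ion is 1+.
Ligand charges: 1×ethylenediamine (neutral), 1×cyano (-1 each), 2×fluoro (-1 each), 1×nitrato (-1 each); total -4. So Re + (-4) = 1+, giving Re = +5.
Ligands are named alphabetically: cyano before ethylenediamine before fluoro before nitrato.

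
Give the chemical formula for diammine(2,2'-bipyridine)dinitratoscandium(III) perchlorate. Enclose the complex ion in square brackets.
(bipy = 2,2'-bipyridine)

Ligands: 1 2,2'-bipyridine (bipy, neutral), 2 nitrato (NO3, -1), 2 ammine (NH3, neutral). Ligand charge sum = -2.
With Sc in oxidation state +3, the complex ion is [Sc...]^1+.
Charge balance with perchlorate (-1) requires 1 complex ion per 1 perchlorate.

[Sc(bipy)(NH3)2(NO3)2]ClO4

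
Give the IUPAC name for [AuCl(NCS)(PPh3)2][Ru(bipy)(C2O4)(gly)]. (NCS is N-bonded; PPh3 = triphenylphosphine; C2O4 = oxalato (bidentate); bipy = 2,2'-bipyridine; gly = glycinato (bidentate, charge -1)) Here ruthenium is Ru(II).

chloroisothiocyanatobis(triphenylphosphine)gold(III) (2,2'-bipyridine)(glycinato)oxalatoruthenate(II)

Both ions are complex: the cation is named first with the plain metal name, the anion second with the -ate form; each ion's ligands are alphabetised independently.
Ru is given as +2; the anion's ligand charges sum to -3, so the complex anion is 1−.
A 1:1 salt means the cation carries the equal and opposite charge, 1+.
Cation: ligand charges sum to -2; for the ion to be 1+, Au = +3.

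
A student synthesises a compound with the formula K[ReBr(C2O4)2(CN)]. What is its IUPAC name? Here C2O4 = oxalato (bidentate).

potassium bromocyanodioxalatorhenate(V)

The 1 potassium counter-ion carries a total charge of +1, so each complex ion is 1−.
Ligand charges: 2×oxalato (-2 each), 1×bromo (-1 each), 1×cyano (-1 each); total -6. So Re + (-6) = 1−, giving Re = +5.
The complex ion is anionic, so rhenium takes the -ate form rhenate(V).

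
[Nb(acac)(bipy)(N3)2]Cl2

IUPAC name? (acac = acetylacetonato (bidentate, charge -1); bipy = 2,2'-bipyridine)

(acetylacetonato)diazido(2,2'-bipyridine)niobium(V) chloride

The 2 chloride counter-ions carry a total charge of -2, so each complex ion is 2+.
Ligand charges: 1×acetylacetonato (-1 each), 2×azido (-1 each), 1×2,2'-bipyridine (neutral); total -3. So Nb + (-3) = 2+, giving Nb = +5.
Ligands are named alphabetically: acetylacetonato before azido before bipyridine.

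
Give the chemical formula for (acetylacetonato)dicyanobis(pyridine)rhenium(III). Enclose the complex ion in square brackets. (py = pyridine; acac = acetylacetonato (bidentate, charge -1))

Ligands: 2 cyano (CN, -1), 2 pyridine (py, neutral), 1 acetylacetonato (acac, -1). Ligand charge sum = -3.
With Re in oxidation state +3, the complex ion is [Re...].

[Re(acac)(CN)2(py)2]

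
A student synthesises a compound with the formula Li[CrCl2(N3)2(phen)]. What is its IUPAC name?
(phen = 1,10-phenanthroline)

The 1 lithium counter-ion carries a total charge of +1, so each complex ion is 1−.
Ligand charges: 1×1,10-phenanthroline (neutral), 2×azido (-1 each), 2×chloro (-1 each); total -4. So Cr + (-4) = 1−, giving Cr = +3.
Ligands are named alphabetically: azido before chloro before phenanthroline.
The complex ion is anionic, so chromium takes the -ate form chromate(III).

lithium diazidodichloro(1,10-phenanthroline)chromate(III)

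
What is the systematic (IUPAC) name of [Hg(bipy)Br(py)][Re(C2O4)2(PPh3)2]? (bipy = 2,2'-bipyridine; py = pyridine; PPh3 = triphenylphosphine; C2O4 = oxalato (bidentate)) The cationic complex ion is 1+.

(2,2'-bipyridine)bromo(pyridine)mercury(II) dioxalatobis(triphenylphosphine)rhenate(III)

Both ions are complex: the cation is named first with the plain metal name, the anion second with the -ate form; each ion's ligands are alphabetised independently.
The complex cation is given as 1+; its ligand charges sum to -1, so Hg = +2.
A 1:1 salt means the anion carries the equal and opposite charge, 1−.
Anion: ligand charges sum to -4; for the ion to be 1−, Re = +3.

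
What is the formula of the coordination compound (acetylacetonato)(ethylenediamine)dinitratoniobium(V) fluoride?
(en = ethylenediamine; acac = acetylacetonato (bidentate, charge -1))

Ligands: 1 ethylenediamine (en, neutral), 2 nitrato (NO3, -1), 1 acetylacetonato (acac, -1). Ligand charge sum = -3.
With Nb in oxidation state +5, the complex ion is [Nb...]^2+.
Charge balance with fluoride (-1) requires 1 complex ion per 2 fluoride.

[Nb(acac)(en)(NO3)2]F2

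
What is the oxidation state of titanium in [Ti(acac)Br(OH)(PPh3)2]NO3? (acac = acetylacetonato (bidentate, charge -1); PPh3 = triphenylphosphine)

+4

1 nitrate outside the brackets (-1 each) → the complex ion is 1+.
Ligand charges: 1×acac = -1; 2×PPh3 neutral; 1×OH = -1; 1×Br = -1; sum -3.
Ti + (-3) = 1+ ⇒ Ti is +4.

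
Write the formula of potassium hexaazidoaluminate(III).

Ligands: 6 azido (N3, -1). Ligand charge sum = -6.
With Al in oxidation state +3, the complex ion is [Al...]^3−.
Charge balance with potassium (+1) requires 1 complex ion per 3 potassium.

K3[Al(N3)6]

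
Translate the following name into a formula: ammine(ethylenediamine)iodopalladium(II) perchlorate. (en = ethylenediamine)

[Pd(en)I(NH3)]ClO4

Ligands: 1 iodo (I, -1), 1 ethylenediamine (en, neutral), 1 ammine (NH3, neutral). Ligand charge sum = -1.
With Pd in oxidation state +2, the complex ion is [Pd...]^1+.
Charge balance with perchlorate (-1) requires 1 complex ion per 1 perchlorate.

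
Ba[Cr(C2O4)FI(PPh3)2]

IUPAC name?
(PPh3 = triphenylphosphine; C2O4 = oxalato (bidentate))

barium fluoroiodooxalatobis(triphenylphosphine)chromate(II)

The 1 barium counter-ion carries a total charge of +2, so each complex ion is 2−.
Ligand charges: 2×triphenylphosphine (neutral), 1×oxalato (-2 each), 1×iodo (-1 each), 1×fluoro (-1 each); total -4. So Cr + (-4) = 2−, giving Cr = +2.
Ligands are named alphabetically: fluoro before iodo before oxalato before triphenylphosphine.
The complex ion is anionic, so chromium takes the -ate form chromate(II).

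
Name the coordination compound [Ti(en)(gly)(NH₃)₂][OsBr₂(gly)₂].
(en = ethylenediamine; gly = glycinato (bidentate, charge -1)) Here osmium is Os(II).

diammine(ethylenediamine)(glycinato)titanium(III) dibromobis(glycinato)osmate(II)

Os is given as +2; the anion's ligand charges sum to -4, so the complex anion is 2−.
A 1:1 salt means the cation carries the equal and opposite charge, 2+.
Cation: ligand charges sum to -1; for the ion to be 2+, Ti = +3.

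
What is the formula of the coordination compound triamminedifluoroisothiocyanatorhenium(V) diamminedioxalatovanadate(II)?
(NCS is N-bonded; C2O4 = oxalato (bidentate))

Cation [Re…]: ligand charges -3, Re(V) ⇒ ion charge 2+.
Anion [V…]: ligand charges -4, V(II) ⇒ ion charge 2−.
One 2+ cation balances one 2− anion.

[ReF2(NCS)(NH3)3][V(C2O4)2(NH3)2]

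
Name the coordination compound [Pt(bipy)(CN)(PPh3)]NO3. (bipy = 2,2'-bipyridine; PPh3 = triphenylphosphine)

(2,2'-bipyridine)cyano(triphenylphosphine)platinum(II) nitrate

The 1 nitrate counter-ion carries a total charge of -1, so each complex ion is 1+.
Ligand charges: 1×2,2'-bipyridine (neutral), 1×cyano (-1 each), 1×triphenylphosphine (neutral); total -1. So Pt + (-1) = 1+, giving Pt = +2.
Ligands are named alphabetically: bipyridine before cyano before triphenylphosphine.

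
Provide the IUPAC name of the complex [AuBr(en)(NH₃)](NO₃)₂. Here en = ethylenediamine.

amminebromo(ethylenediamine)gold(III) nitrate

The 2 nitrate counter-ions carry a total charge of -2, so each complex ion is 2+.
Ligand charges: 1×ethylenediamine (neutral), 1×ammine (neutral), 1×bromo (-1 each); total -1. So Au + (-1) = 2+, giving Au = +3.
Ligands are named alphabetically: ammine before bromo before ethylenediamine.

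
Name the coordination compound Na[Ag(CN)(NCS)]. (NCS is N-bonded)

The 1 sodium counter-ion carries a total charge of +1, so each complex ion is 1−.
Ligand charges: 1×cyano (-1 each), 1×isothiocyanato (-1 each); total -2. So Ag + (-2) = 1−, giving Ag = +1.
The complex ion is anionic, so silver takes the -ate form argentate(I).

sodium cyanoisothiocyanatoargentate(I)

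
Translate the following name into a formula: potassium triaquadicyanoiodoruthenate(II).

Ligands: 3 aqua (H2O, neutral), 2 cyano (CN, -1), 1 iodo (I, -1). Ligand charge sum = -3.
Charge balance with potassium (+1) requires 1 complex ion per 1 potassium.

K[Ru(CN)2(H2O)3I]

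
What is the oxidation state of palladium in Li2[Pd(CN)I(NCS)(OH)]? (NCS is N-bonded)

2 lithium outside the brackets (+1 each) → the complex ion is 2−.
Ligand charges: 1×NCS = -1; 1×CN = -1; 1×OH = -1; 1×I = -1; sum -4.
Pd + (-4) = 2− ⇒ Pd is +2.

+2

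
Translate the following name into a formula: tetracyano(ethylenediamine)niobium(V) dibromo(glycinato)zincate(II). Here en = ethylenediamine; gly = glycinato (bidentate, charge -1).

Cation [Nb…]: ligand charges -4, Nb(V) ⇒ ion charge 1+.
Anion [Zn…]: ligand charges -3, Zn(II) ⇒ ion charge 1−.

[Nb(CN)4(en)][ZnBr2(gly)]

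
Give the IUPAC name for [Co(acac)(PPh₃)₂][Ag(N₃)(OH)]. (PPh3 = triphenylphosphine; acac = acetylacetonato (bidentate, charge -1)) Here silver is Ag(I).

(acetylacetonato)bis(triphenylphosphine)cobalt(II) azidohydroxoargentate(I)

Both ions are complex: the cation is named first with the plain metal name, the anion second with the -ate form; each ion's ligands are alphabetised independently.
Ag is given as +1; the anion's ligand charges sum to -2, so the complex anion is 1−.
A 1:1 salt means the cation carries the equal and opposite charge, 1+.
Cation: ligand charges sum to -1; for the ion to be 1+, Co = +2.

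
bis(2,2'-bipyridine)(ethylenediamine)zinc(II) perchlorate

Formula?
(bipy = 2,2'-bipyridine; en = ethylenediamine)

[Zn(bipy)2(en)](ClO4)2

Ligands: 2 2,2'-bipyridine (bipy, neutral), 1 ethylenediamine (en, neutral). Ligand charge sum = 0.
With Zn in oxidation state +2, the complex ion is [Zn...]^2+.
Charge balance with perchlorate (-1) requires 1 complex ion per 2 perchlorate.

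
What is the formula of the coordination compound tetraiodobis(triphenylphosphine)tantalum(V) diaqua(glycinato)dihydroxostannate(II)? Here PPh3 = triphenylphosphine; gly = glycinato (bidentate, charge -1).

Cation [Ta…]: ligand charges -4, Ta(V) ⇒ ion charge 1+.
Anion [Sn…]: ligand charges -3, Sn(II) ⇒ ion charge 1−.

[TaI4(PPh3)2][Sn(gly)(H2O)2(OH)2]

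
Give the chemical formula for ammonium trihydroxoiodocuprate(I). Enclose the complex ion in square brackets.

Ligands: 3 hydroxo (OH, -1), 1 iodo (I, -1). Ligand charge sum = -4.
Charge balance with ammonium (+1) requires 1 complex ion per 3 ammonium.

(NH4)3[CuI(OH)3]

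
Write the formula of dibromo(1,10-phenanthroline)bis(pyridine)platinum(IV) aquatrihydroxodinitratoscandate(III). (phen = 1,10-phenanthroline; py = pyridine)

[PtBr2(phen)(py)2][Sc(H2O)(NO3)2(OH)3]

Cation [Pt…]: ligand charges -2, Pt(IV) ⇒ ion charge 2+.
Anion [Sc…]: ligand charges -5, Sc(III) ⇒ ion charge 2−.
One 2+ cation balances one 2− anion.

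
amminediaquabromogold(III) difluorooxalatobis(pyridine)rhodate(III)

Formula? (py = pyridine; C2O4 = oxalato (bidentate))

[AuBr(H2O)2(NH3)][Rh(C2O4)F2(py)2]2

Cation [Au…]: ligand charges -1, Au(III) ⇒ ion charge 2+.
Anion [Rh…]: ligand charges -4, Rh(III) ⇒ ion charge 1−.
One 2+ cation requires 2 of the 1− anion.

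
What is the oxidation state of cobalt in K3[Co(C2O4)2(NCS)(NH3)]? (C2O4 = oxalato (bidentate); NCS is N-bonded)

3 potassium outside the brackets (+1 each) → the complex ion is 3−.
Ligand charges: 2×C2O4 = -4; 1×NH3 neutral; 1×NCS = -1; sum -5.
Co + (-5) = 3− ⇒ Co is +2.

+2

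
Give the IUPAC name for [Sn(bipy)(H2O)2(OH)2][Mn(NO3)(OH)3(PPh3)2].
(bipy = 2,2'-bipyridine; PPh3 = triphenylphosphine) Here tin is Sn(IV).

diaqua(2,2'-bipyridine)dihydroxotin(IV) trihydroxonitratobis(triphenylphosphine)manganate(II)

Sn is given as +4; the cation's ligand charges sum to -2, so the complex cation is 2+.
A 1:1 salt means the anion carries the equal and opposite charge, 2−.
Anion: ligand charges sum to -4; for the ion to be 2−, Mn = +2.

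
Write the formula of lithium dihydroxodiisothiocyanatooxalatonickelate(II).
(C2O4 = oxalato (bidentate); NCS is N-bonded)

Li4[Ni(C2O4)(NCS)2(OH)2]

Ligands: 2 hydroxo (OH, -1), 1 oxalato (C2O4, -2), 2 isothiocyanato (NCS, -1). Ligand charge sum = -6.
With Ni in oxidation state +2, the complex ion is [Ni...]^4−.
Charge balance with lithium (+1) requires 1 complex ion per 4 lithium.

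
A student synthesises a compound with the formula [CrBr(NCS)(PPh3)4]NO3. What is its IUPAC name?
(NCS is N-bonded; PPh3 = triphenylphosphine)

The 1 nitrate counter-ion carries a total charge of -1, so each complex ion is 1+.
Ligand charges: 1×bromo (-1 each), 1×isothiocyanato (-1 each), 4×triphenylphosphine (neutral); total -2. So Cr + (-2) = 1+, giving Cr = +3.
Ligands are named alphabetically: bromo before isothiocyanato before triphenylphosphine.

bromoisothiocyanatotetrakis(triphenylphosphine)chromium(III) nitrate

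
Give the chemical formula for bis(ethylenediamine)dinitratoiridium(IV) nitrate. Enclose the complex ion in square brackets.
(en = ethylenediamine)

Ligands: 2 ethylenediamine (en, neutral), 2 nitrato (NO3, -1). Ligand charge sum = -2.
With Ir in oxidation state +4, the complex ion is [Ir...]^2+.
Charge balance with nitrate (-1) requires 1 complex ion per 2 nitrate.

[Ir(en)2(NO3)2](NO3)2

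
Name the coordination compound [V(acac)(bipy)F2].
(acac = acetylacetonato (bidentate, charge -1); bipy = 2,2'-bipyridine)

There is no counter-ion, so the complex is neutral overall.
Ligand charges: 2×fluoro (-1 each), 1×acetylacetonato (-1 each), 1×2,2'-bipyridine (neutral); total -3. So V + (-3) = 0, giving V = +3.
Ligands are named alphabetically: acetylacetonato before bipyridine before fluoro.

(acetylacetonato)(2,2'-bipyridine)difluorovanadium(III)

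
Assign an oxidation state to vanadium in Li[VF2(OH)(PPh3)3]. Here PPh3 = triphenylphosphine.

+2

1 lithium outside the brackets (+1 each) → the complex ion is 1−.
Ligand charges: 2×F = -2; 1×OH = -1; 3×PPh3 neutral; sum -3.
V + (-3) = 1− ⇒ V is +2.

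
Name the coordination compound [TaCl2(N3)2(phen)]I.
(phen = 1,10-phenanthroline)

diazidodichloro(1,10-phenanthroline)tantalum(V) iodide

The 1 iodide counter-ion carries a total charge of -1, so each complex ion is 1+.
Ligand charges: 2×chloro (-1 each), 2×azido (-1 each), 1×1,10-phenanthroline (neutral); total -4. So Ta + (-4) = 1+, giving Ta = +5.
Ligands are named alphabetically: azido before chloro before phenanthroline.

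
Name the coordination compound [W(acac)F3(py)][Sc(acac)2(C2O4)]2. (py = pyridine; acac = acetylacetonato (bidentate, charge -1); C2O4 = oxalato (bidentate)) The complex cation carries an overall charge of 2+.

(acetylacetonato)trifluoro(pyridine)tungsten(VI) bis(acetylacetonato)oxalatoscandate(III)

Both ions are complex: the cation is named first with the plain metal name, the anion second with the -ate form; each ion's ligands are alphabetised independently.
The complex cation is given as 2+; its ligand charges sum to -4, so W = +6.
With 2 anions per cation, each anion must be 2/2 = 1−.
Anion: ligand charges sum to -4; for the ion to be 1−, Sc = +3.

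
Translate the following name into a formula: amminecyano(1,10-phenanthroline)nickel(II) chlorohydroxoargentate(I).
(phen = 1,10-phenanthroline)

[Ni(CN)(NH3)(phen)][AgCl(OH)]

Cation [Ni…]: ligand charges -1, Ni(II) ⇒ ion charge 1+.
Anion [Ag…]: ligand charges -2, Ag(I) ⇒ ion charge 1−.
One 1+ cation balances one 1− anion.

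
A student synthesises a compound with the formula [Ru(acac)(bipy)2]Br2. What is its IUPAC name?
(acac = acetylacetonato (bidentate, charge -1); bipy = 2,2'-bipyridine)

(acetylacetonato)bis(2,2'-bipyridine)ruthenium(III) bromide

The 2 bromide counter-ions carry a total charge of -2, so each complex ion is 2+.
Ligand charges: 1×acetylacetonato (-1 each), 2×2,2'-bipyridine (neutral); total -1. So Ru + (-1) = 2+, giving Ru = +3.
Ligands are named alphabetically: acetylacetonato before bipyridine.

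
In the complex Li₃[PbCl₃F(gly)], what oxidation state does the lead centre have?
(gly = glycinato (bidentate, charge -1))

+2

3 lithium outside the brackets (+1 each) → the complex ion is 3−.
Ligand charges: 3×Cl = -3; 1×F = -1; 1×gly = -1; sum -5.
Pb + (-5) = 3− ⇒ Pb is +2.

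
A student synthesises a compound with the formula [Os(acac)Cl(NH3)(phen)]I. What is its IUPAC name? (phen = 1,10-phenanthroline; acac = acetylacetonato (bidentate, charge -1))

The 1 iodide counter-ion carries a total charge of -1, so each complex ion is 1+.
Ligand charges: 1×ammine (neutral), 1×chloro (-1 each), 1×1,10-phenanthroline (neutral), 1×acetylacetonato (-1 each); total -2. So Os + (-2) = 1+, giving Os = +3.
Ligands are named alphabetically: acetylacetonato before ammine before chloro before phenanthroline.

(acetylacetonato)amminechloro(1,10-phenanthroline)osmium(III) iodide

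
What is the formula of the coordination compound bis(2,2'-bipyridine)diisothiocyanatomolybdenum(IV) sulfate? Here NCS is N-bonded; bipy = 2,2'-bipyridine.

Ligands: 2 isothiocyanato (NCS, -1), 2 2,2'-bipyridine (bipy, neutral). Ligand charge sum = -2.
With Mo in oxidation state +4, the complex ion is [Mo...]^2+.
Charge balance with sulfate (-2) requires 1 complex ion per 1 sulfate.

[Mo(bipy)2(NCS)2]SO4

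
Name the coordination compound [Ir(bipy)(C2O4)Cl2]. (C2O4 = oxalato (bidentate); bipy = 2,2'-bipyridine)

There is no counter-ion, so the complex is neutral overall.
Ligand charges: 1×oxalato (-2 each), 2×chloro (-1 each), 1×2,2'-bipyridine (neutral); total -4. So Ir + (-4) = 0, giving Ir = +4.
Ligands are named alphabetically: bipyridine before chloro before oxalato.

(2,2'-bipyridine)dichlorooxalatoiridium(IV)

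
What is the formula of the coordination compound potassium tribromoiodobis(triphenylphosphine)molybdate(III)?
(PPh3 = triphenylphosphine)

Ligands: 2 triphenylphosphine (PPh3, neutral), 1 iodo (I, -1), 3 bromo (Br, -1). Ligand charge sum = -4.
With Mo in oxidation state +3, the complex ion is [Mo...]^1−.
Charge balance with potassium (+1) requires 1 complex ion per 1 potassium.

K[MoBr3I(PPh3)2]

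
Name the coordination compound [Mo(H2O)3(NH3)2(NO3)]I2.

The 2 iodide counter-ions carry a total charge of -2, so each complex ion is 2+.
Ligand charges: 1×nitrato (-1 each), 2×ammine (neutral), 3×aqua (neutral); total -1. So Mo + (-1) = 2+, giving Mo = +3.
Ligands are named alphabetically: ammine before aqua before nitrato.

diamminetriaquanitratomolybdenum(III) iodide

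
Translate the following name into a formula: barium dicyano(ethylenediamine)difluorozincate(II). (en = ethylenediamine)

Ba[Zn(CN)2(en)F2]

Ligands: 2 cyano (CN, -1), 1 ethylenediamine (en, neutral), 2 fluoro (F, -1). Ligand charge sum = -4.
With Zn in oxidation state +2, the complex ion is [Zn...]^2−.
Charge balance with barium (+2) requires 1 complex ion per 1 barium.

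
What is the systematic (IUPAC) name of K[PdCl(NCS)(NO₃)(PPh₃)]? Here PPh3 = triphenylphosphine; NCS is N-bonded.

The 1 potassium counter-ion carries a total charge of +1, so each complex ion is 1−.
Ligand charges: 1×triphenylphosphine (neutral), 1×chloro (-1 each), 1×isothiocyanato (-1 each), 1×nitrato (-1 each); total -3. So Pd + (-3) = 1−, giving Pd = +2.
Ligands are named alphabetically: chloro before isothiocyanato before nitrato before triphenylphosphine.
The complex ion is anionic, so palladium takes the -ate form palladate(II).

potassium chloroisothiocyanatonitrato(triphenylphosphine)palladate(II)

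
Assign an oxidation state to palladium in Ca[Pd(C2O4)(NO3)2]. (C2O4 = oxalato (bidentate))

+2

1 calcium outside the brackets (+2 each) → the complex ion is 2−.
Ligand charges: 2×NO3 = -2; 1×C2O4 = -2; sum -4.
Pd + (-4) = 2− ⇒ Pd is +2.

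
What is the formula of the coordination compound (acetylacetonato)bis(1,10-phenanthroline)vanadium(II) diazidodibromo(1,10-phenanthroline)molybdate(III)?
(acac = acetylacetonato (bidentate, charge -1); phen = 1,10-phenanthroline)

Cation [V…]: ligand charges -1, V(II) ⇒ ion charge 1+.
Anion [Mo…]: ligand charges -4, Mo(III) ⇒ ion charge 1−.

[V(acac)(phen)2][MoBr2(N3)2(phen)]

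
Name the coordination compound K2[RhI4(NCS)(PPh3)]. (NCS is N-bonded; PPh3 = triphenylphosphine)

The 2 potassium counter-ions carry a total charge of +2, so each complex ion is 2−.
Ligand charges: 4×iodo (-1 each), 1×isothiocyanato (-1 each), 1×triphenylphosphine (neutral); total -5. So Rh + (-5) = 2−, giving Rh = +3.
Ligands are named alphabetically: iodo before isothiocyanato before triphenylphosphine.
The complex ion is anionic, so rhodium takes the -ate form rhodate(III).

potassium tetraiodoisothiocyanato(triphenylphosphine)rhodate(III)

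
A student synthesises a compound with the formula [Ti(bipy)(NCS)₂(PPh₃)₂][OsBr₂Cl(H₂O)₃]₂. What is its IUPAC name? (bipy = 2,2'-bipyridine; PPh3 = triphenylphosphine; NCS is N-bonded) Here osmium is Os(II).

(2,2'-bipyridine)diisothiocyanatobis(triphenylphosphine)titanium(IV) triaquadibromochloroosmate(II)

Os is given as +2; the anion's ligand charges sum to -3, so the complex anion is 1−.
With 2 anions per cation, the cation must be 2×1 = 2+.
Cation: ligand charges sum to -2; for the ion to be 2+, Ti = +4.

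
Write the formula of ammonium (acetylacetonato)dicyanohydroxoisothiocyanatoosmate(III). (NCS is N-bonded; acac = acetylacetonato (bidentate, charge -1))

(NH4)2[Os(acac)(CN)2(NCS)(OH)]

Ligands: 1 isothiocyanato (NCS, -1), 2 cyano (CN, -1), 1 hydroxo (OH, -1), 1 acetylacetonato (acac, -1). Ligand charge sum = -5.
Charge balance with ammonium (+1) requires 1 complex ion per 2 ammonium.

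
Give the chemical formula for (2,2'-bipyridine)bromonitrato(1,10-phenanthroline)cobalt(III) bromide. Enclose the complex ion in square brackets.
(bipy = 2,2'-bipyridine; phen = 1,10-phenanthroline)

[Co(bipy)Br(NO3)(phen)]Br

Ligands: 1 bromo (Br, -1), 1 2,2'-bipyridine (bipy, neutral), 1 1,10-phenanthroline (phen, neutral), 1 nitrato (NO3, -1). Ligand charge sum = -2.
With Co in oxidation state +3, the complex ion is [Co...]^1+.
Charge balance with bromide (-1) requires 1 complex ion per 1 bromide.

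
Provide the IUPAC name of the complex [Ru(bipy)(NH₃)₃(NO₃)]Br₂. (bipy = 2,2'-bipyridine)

triammine(2,2'-bipyridine)nitratoruthenium(III) bromide

The 2 bromide counter-ions carry a total charge of -2, so each complex ion is 2+.
Ligand charges: 1×2,2'-bipyridine (neutral), 1×nitrato (-1 each), 3×ammine (neutral); total -1. So Ru + (-1) = 2+, giving Ru = +3.
Ligands are named alphabetically: ammine before bipyridine before nitrato.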